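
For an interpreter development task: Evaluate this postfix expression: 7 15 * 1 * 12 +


Processing tokens left to right:
Push 7, Push 15
Pop 7 and 15, compute 7 * 15 = 105, push 105
Push 1
Pop 105 and 1, compute 105 * 1 = 105, push 105
Push 12
Pop 105 and 12, compute 105 + 12 = 117, push 117
Stack result: 117

117


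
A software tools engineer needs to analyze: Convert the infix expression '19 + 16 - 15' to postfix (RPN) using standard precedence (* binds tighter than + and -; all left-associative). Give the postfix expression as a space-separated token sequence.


Applying the shunting-yard algorithm:
  Operand 19 -> output
  Push '+' onto operator stack -> op-stack: [+]
  Operand 16 -> output
  See '-' (prec 1); top '+' (prec 1) >= it -> pop '+' to output
  Push '-' onto operator stack -> op-stack: [-]
  Operand 15 -> output
  End of input: pop '-' to output
Postfix result: 19 16 + 15 -

19 16 + 15 -


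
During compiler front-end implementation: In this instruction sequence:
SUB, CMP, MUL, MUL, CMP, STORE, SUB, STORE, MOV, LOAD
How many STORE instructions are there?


Scanning instruction sequence for STORE:
  Position 1: SUB
  Position 2: CMP
  Position 3: MUL
  Position 4: MUL
  Position 5: CMP
  Position 6: STORE <- MATCH
  Position 7: SUB
  Position 8: STORE <- MATCH
  Position 9: MOV
  Position 10: LOAD
Matches at positions: [6, 8]
Total STORE count: 2

2


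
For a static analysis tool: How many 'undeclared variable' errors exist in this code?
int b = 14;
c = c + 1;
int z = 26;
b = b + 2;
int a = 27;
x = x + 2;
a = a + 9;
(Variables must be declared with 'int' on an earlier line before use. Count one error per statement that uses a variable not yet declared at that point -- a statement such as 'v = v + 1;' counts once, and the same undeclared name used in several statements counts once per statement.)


Scanning code line by line:
  Line 1: declare 'b' -> declared = ['b']
  Line 2: use 'c' -> ERROR (undeclared)
  Line 3: declare 'z' -> declared = ['b', 'z']
  Line 4: use 'b' -> OK (declared)
  Line 5: declare 'a' -> declared = ['a', 'b', 'z']
  Line 6: use 'x' -> ERROR (undeclared)
  Line 7: use 'a' -> OK (declared)
Total undeclared variable errors: 2

2


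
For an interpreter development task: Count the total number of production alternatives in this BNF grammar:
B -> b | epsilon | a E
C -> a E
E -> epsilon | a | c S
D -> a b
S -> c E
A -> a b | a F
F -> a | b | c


Counting alternatives per rule:
  B: 3 alternative(s)
  C: 1 alternative(s)
  E: 3 alternative(s)
  D: 1 alternative(s)
  S: 1 alternative(s)
  A: 2 alternative(s)
  F: 3 alternative(s)
Sum: 3 + 1 + 3 + 1 + 1 + 2 + 3 = 14

14


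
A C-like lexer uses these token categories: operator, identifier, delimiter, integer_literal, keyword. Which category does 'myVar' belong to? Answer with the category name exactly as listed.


Token: 'myVar'
Checking categories:
  identifier: YES
  integer_literal: no
  operator: no
  keyword: no
  delimiter: no
Category: identifier

identifier


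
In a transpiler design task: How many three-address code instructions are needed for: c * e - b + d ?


Expression: c * e - b + d
Generating three-address code (respecting * over +/- precedence):
  Instruction 1: t1 = c * e
  Instruction 2: t2 = t1 - b
  Instruction 3: t3 = t2 + d
Total instructions: 3

3


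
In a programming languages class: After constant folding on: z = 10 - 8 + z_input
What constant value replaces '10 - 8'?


Identifying constant sub-expression:
  Original: z = 10 - 8 + z_input
  10 and 8 are both compile-time constants
  Evaluating: 10 - 8 = 2
  After folding: z = 2 + z_input

2


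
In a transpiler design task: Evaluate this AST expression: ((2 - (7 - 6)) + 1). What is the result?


Expression: ((2 - (7 - 6)) + 1)
Evaluating step by step:
  7 - 6 = 1
  2 - 1 = 1
  1 + 1 = 2
Result: 2

2


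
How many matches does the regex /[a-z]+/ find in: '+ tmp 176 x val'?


Pattern: /[a-z]+/ (identifiers)
Input: '+ tmp 176 x val'
Scanning for matches:
  Match 1: 'tmp'
  Match 2: 'x'
  Match 3: 'val'
Total matches: 3

3


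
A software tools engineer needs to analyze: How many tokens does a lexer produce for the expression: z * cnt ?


Scanning 'z * cnt'
Token 1: 'z' -> identifier
Token 2: '*' -> operator
Token 3: 'cnt' -> identifier
Total tokens: 3

3


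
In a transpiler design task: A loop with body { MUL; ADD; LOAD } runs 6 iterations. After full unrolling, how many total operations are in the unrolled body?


Loop body operations: MUL, ADD, LOAD (3 ops per iteration)
Unrolling 6 iterations:
  Iteration 1: MUL, ADD, LOAD (3 ops)
  Iteration 2: MUL, ADD, LOAD (3 ops)
  Iteration 3: MUL, ADD, LOAD (3 ops)
  Iteration 4: MUL, ADD, LOAD (3 ops)
  Iteration 5: MUL, ADD, LOAD (3 ops)
  Iteration 6: MUL, ADD, LOAD (3 ops)
Total: 6 iterations * 3 ops/iter = 18 operations

18


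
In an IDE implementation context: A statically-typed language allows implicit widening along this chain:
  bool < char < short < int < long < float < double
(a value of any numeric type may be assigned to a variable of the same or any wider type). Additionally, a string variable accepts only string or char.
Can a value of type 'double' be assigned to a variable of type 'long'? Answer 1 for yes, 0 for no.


Target variable type: long
Source value type: double
Numeric ranks: double=6, long=4
Widening allowed iff rank(source) <= rank(target): 6 <= 4? No
Result: 0

0


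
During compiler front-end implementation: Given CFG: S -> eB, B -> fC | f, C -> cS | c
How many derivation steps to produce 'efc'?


Grammar: S -> eB, B -> fC | f, C -> cS | c
Deriving 'efc':
Step 1: S -> eB => eB
Step 2: B -> fC => efC
Step 3: C -> c => efc
Total derivation steps: 3

3


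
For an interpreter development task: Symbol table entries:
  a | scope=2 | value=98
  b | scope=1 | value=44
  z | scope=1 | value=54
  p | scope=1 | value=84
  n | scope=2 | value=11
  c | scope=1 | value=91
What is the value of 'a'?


Searching symbol table for 'a':
  a | scope=2 | value=98 <- MATCH
  b | scope=1 | value=44
  z | scope=1 | value=54
  p | scope=1 | value=84
  n | scope=2 | value=11
  c | scope=1 | value=91
Found 'a' at scope 2 with value 98

98


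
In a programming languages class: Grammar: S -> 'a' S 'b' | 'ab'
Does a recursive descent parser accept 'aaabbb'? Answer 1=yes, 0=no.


Grammar accepts strings of the form a^n b^n (n >= 1)
Word: 'aaabbb'
Counting: 3 a's and 3 b's
Check: 3 == 3? Yes
Derivation (S -> aSb applied 2 time(s), then S -> ab): S => aSb => aaSbb => aaabbb
Accepted

1


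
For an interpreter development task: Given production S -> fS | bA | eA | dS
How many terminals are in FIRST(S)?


Production: S -> fS | bA | eA | dS
Examining each alternative for leading terminals:
  S -> fS : first terminal = 'f'
  S -> bA : first terminal = 'b'
  S -> eA : first terminal = 'e'
  S -> dS : first terminal = 'd'
FIRST(S) = {b, d, e, f}
Count: 4

4


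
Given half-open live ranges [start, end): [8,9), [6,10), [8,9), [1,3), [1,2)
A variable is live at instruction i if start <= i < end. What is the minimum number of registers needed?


Live ranges:
  Var0: [8, 9)
  Var1: [6, 10)
  Var2: [8, 9)
  Var3: [1, 3)
  Var4: [1, 2)
Sweep-line events (position, delta, active):
  pos=1 start -> active=1
  pos=1 start -> active=2
  pos=2 end -> active=1
  pos=3 end -> active=0
  pos=6 start -> active=1
  pos=8 start -> active=2
  pos=8 start -> active=3
  pos=9 end -> active=2
  pos=9 end -> active=1
  pos=10 end -> active=0
Maximum simultaneous active: 3
Minimum registers needed: 3

3


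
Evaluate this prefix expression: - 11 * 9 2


Parsing prefix expression: - 11 * 9 2
Step 1: Innermost operation '* 9 2'
  9 * 2 = 18
Step 2: Outer operation '- 11 [18]'
  11 - 18 = -7

-7


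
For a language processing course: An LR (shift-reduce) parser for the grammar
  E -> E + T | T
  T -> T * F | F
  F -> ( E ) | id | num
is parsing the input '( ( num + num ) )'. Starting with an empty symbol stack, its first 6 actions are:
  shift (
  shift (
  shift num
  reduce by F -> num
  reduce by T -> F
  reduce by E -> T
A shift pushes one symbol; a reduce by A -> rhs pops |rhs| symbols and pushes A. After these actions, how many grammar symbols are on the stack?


Tracking the symbol stack through each action:
  Action 1: shift '(' : push -> stack = [(] (size 1)
  Action 2: shift '(' : push -> stack = [(, (] (size 2)
  Action 3: shift 'num' : push -> stack = [(, (, num] (size 3)
  Action 4: reduce by F -> num : pop 1, push F -> stack = [(, (, F] (size 3)
  Action 5: reduce by T -> F : pop 1, push T -> stack = [(, (, T] (size 3)
  Action 6: reduce by E -> T : pop 1, push E -> stack = [(, (, E] (size 3)
Final stack size: 3

3


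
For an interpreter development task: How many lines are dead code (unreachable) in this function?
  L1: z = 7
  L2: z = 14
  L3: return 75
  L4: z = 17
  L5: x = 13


Analyzing control flow:
  L1: reachable (before return)
  L2: reachable (before return)
  L3: reachable (return statement)
  L4: DEAD (after return at L3)
  L5: DEAD (after return at L3)
Return at L3, total lines = 5
Dead lines: L4 through L5
Count: 2

2


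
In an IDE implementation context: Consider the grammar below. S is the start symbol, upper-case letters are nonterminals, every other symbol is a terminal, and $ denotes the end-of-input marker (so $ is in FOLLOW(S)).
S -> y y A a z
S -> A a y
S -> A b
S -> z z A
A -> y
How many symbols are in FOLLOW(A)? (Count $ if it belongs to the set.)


S is the start symbol and does not occur in any rule body, so FOLLOW(S) = {$}.
Examining every occurrence of A in a rule body:
  S -> y y A a z : A is followed by terminal 'a' -> add 'a'
  S -> A a y : A is followed by terminal 'a' -> add 'a' (already in the set)
  S -> A b : A is followed by terminal 'b' -> add 'b'
  S -> z z A : A is at the right end -> add FOLLOW(S) = {$}
  A -> y : A does not occur in the body -> contributes nothing
FOLLOW(A) = {a, b, $}
Count: 3

3


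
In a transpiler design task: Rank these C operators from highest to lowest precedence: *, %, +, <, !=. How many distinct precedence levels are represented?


Looking up precedence for each operator:
  * -> precedence 6
  % -> precedence 6
  + -> precedence 5
  < -> precedence 4
  != -> precedence 3
Sorted highest to lowest: *, %, +, <, !=
Distinct precedence values: [6, 5, 4, 3]
Number of distinct levels: 4

4


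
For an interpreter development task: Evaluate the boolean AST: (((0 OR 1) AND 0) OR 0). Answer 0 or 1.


Step 1: Evaluate inner node
  0 OR 1 = 1
Step 2: Evaluate next node
  1 AND 0 = 0
Step 3: Evaluate root node
  0 OR 0 = 0

0


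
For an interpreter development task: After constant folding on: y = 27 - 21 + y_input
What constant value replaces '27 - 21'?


Identifying constant sub-expression:
  Original: y = 27 - 21 + y_input
  27 and 21 are both compile-time constants
  Evaluating: 27 - 21 = 6
  After folding: y = 6 + y_input

6


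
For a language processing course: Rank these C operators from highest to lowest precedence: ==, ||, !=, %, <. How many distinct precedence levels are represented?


Looking up precedence for each operator:
  == -> precedence 3
  || -> precedence 1
  != -> precedence 3
  % -> precedence 6
  < -> precedence 4
Sorted highest to lowest: %, <, ==, !=, ||
Distinct precedence values: [6, 4, 3, 1]
Number of distinct levels: 4

4


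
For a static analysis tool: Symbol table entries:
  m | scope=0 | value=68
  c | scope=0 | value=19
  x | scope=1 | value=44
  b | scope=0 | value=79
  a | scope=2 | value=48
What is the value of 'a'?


Searching symbol table for 'a':
  m | scope=0 | value=68
  c | scope=0 | value=19
  x | scope=1 | value=44
  b | scope=0 | value=79
  a | scope=2 | value=48 <- MATCH
Found 'a' at scope 2 with value 48

48


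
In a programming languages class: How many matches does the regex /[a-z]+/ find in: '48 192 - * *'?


Pattern: /[a-z]+/ (identifiers)
Input: '48 192 - * *'
Scanning for matches:
Total matches: 0

0


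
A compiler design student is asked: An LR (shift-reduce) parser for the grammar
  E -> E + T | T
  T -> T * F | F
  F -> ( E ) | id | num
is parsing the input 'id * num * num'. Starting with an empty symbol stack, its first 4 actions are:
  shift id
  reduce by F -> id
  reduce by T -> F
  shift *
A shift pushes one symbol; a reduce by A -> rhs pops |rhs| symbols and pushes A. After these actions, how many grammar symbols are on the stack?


Tracking the symbol stack through each action:
  Action 1: shift 'id' : push -> stack = [id] (size 1)
  Action 2: reduce by F -> id : pop 1, push F -> stack = [F] (size 1)
  Action 3: reduce by T -> F : pop 1, push T -> stack = [T] (size 1)
  Action 4: shift '*' : push -> stack = [T, *] (size 2)
Final stack size: 2

2


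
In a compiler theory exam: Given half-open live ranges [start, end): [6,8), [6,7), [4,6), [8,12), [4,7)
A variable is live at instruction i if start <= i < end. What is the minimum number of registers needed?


Live ranges:
  Var0: [6, 8)
  Var1: [6, 7)
  Var2: [4, 6)
  Var3: [8, 12)
  Var4: [4, 7)
Sweep-line events (position, delta, active):
  pos=4 start -> active=1
  pos=4 start -> active=2
  pos=6 end -> active=1
  pos=6 start -> active=2
  pos=6 start -> active=3
  pos=7 end -> active=2
  pos=7 end -> active=1
  pos=8 end -> active=0
  pos=8 start -> active=1
  pos=12 end -> active=0
Maximum simultaneous active: 3
Minimum registers needed: 3

3


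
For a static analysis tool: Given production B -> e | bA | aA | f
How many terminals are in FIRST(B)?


Production: B -> e | bA | aA | f
Examining each alternative for leading terminals:
  B -> e : first terminal = 'e'
  B -> bA : first terminal = 'b'
  B -> aA : first terminal = 'a'
  B -> f : first terminal = 'f'
FIRST(B) = {a, b, e, f}
Count: 4

4


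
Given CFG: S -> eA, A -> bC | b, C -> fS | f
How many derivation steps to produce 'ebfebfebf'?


Grammar: S -> eA, A -> bC | b, C -> fS | f
Deriving 'ebfebfebf':
Step 1: S -> eA => eA
Step 2: A -> bC => ebC
Step 3: C -> fS => ebfS
Step 4: S -> eA => ebfeA
Step 5: A -> bC => ebfebC
Step 6: C -> fS => ebfebfS
Step 7: S -> eA => ebfebfeA
Step 8: A -> bC => ebfebfebC
Step 9: C -> f => ebfebfebf
Total derivation steps: 9

9


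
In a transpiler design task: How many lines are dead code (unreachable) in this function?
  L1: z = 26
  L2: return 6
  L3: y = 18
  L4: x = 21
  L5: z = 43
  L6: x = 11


Analyzing control flow:
  L1: reachable (before return)
  L2: reachable (return statement)
  L3: DEAD (after return at L2)
  L4: DEAD (after return at L2)
  L5: DEAD (after return at L2)
  L6: DEAD (after return at L2)
Return at L2, total lines = 6
Dead lines: L3 through L6
Count: 4

4


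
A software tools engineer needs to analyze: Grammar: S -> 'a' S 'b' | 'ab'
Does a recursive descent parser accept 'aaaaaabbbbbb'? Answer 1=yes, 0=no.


Grammar accepts strings of the form a^n b^n (n >= 1)
Word: 'aaaaaabbbbbb'
Counting: 6 a's and 6 b's
Check: 6 == 6? Yes
Derivation (S -> aSb applied 5 time(s), then S -> ab): S => aSb => aaSbb => aaaSbbb => aaaaSbbbb => aaaaaSbbbbb => aaaaaabbbbbb
Accepted

1


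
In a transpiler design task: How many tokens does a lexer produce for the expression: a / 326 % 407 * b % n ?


Scanning 'a / 326 % 407 * b % n'
Token 1: 'a' -> identifier
Token 2: '/' -> operator
Token 3: '326' -> integer_literal
Token 4: '%' -> operator
Token 5: '407' -> integer_literal
Token 6: '*' -> operator
Token 7: 'b' -> identifier
Token 8: '%' -> operator
Token 9: 'n' -> identifier
Total tokens: 9

9


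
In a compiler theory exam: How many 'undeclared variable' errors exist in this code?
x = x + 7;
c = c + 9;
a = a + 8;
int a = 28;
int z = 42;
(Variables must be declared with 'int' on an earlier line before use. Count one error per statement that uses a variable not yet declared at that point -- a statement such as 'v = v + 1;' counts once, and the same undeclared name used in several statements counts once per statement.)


Scanning code line by line:
  Line 1: use 'x' -> ERROR (undeclared)
  Line 2: use 'c' -> ERROR (undeclared)
  Line 3: use 'a' -> ERROR (undeclared)
  Line 4: declare 'a' -> declared = ['a']
  Line 5: declare 'z' -> declared = ['a', 'z']
Total undeclared variable errors: 3

3


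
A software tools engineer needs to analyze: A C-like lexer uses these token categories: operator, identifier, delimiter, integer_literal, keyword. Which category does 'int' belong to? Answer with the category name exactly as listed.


Token: 'int'
Checking categories:
  identifier: no
  integer_literal: no
  operator: no
  keyword: YES
  delimiter: no
Category: keyword

keyword


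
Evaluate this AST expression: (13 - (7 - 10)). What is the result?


Expression: (13 - (7 - 10))
Evaluating step by step:
  7 - 10 = -3
  13 - -3 = 16
Result: 16

16


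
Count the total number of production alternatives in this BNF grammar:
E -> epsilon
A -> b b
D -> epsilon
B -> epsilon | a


Counting alternatives per rule:
  E: 1 alternative(s)
  A: 1 alternative(s)
  D: 1 alternative(s)
  B: 2 alternative(s)
Sum: 1 + 1 + 1 + 2 = 5

5


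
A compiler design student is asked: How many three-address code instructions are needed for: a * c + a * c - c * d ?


Expression: a * c + a * c - c * d
Generating three-address code (respecting * over +/- precedence):
  Instruction 1: t1 = a * c
  Instruction 2: t2 = a * c
  Instruction 3: t3 = c * d
  Instruction 4: t4 = t1 + t2
  Instruction 5: t5 = t4 - t3
Total instructions: 5

5


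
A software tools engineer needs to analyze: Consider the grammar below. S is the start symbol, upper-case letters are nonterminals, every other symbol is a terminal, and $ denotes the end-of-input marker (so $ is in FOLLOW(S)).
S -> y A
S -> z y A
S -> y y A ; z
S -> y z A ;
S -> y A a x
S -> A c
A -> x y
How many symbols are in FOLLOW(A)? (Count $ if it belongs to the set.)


S is the start symbol and does not occur in any rule body, so FOLLOW(S) = {$}.
Examining every occurrence of A in a rule body:
  S -> y A : A is at the right end -> add FOLLOW(S) = {$}
  S -> z y A : A is at the right end -> add FOLLOW(S) = {$} (already in the set)
  S -> y y A ; z : A is followed by terminal ';' -> add ';'
  S -> y z A ; : A is followed by terminal ';' -> add ';' (already in the set)
  S -> y A a x : A is followed by terminal 'a' -> add 'a'
  S -> A c : A is followed by terminal 'c' -> add 'c'
  A -> x y : A does not occur in the body -> contributes nothing
FOLLOW(A) = {;, a, c, $}
Count: 4

4


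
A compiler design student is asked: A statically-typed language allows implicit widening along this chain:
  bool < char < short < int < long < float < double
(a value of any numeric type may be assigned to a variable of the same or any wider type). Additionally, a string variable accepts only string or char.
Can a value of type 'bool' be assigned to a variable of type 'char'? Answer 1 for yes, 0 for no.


Target variable type: char
Source value type: bool
Numeric ranks: bool=0, char=1
Widening allowed iff rank(source) <= rank(target): 0 <= 1? Yes
Result: 1

1


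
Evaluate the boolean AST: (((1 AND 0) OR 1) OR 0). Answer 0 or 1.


Step 1: Evaluate inner node
  1 AND 0 = 0
Step 2: Evaluate next node
  0 OR 1 = 1
Step 3: Evaluate root node
  1 OR 0 = 1

1


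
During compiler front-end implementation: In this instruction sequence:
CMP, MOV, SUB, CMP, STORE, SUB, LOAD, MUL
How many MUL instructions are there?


Scanning instruction sequence for MUL:
  Position 1: CMP
  Position 2: MOV
  Position 3: SUB
  Position 4: CMP
  Position 5: STORE
  Position 6: SUB
  Position 7: LOAD
  Position 8: MUL <- MATCH
Matches at positions: [8]
Total MUL count: 1

1


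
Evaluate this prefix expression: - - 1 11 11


Parsing prefix expression: - - 1 11 11
Step 1: Innermost operation '- 1 11'
  1 - 11 = -10
Step 2: Outer operation '- [-10] 11'
  -10 - 11 = -21

-21


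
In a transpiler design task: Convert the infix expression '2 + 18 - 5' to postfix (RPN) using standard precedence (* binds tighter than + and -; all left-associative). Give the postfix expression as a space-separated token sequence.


Applying the shunting-yard algorithm:
  Operand 2 -> output
  Push '+' onto operator stack -> op-stack: [+]
  Operand 18 -> output
  See '-' (prec 1); top '+' (prec 1) >= it -> pop '+' to output
  Push '-' onto operator stack -> op-stack: [-]
  Operand 5 -> output
  End of input: pop '-' to output
Postfix result: 2 18 + 5 -

2 18 + 5 -


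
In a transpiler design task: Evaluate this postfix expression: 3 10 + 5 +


Processing tokens left to right:
Push 3, Push 10
Pop 3 and 10, compute 3 + 10 = 13, push 13
Push 5
Pop 13 and 5, compute 13 + 5 = 18, push 18
Stack result: 18

18


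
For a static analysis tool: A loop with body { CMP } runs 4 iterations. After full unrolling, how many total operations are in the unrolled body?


Loop body operations: CMP (1 op per iteration)
Unrolling 4 iterations:
  Iteration 1: CMP (1 ops)
  Iteration 2: CMP (1 ops)
  Iteration 3: CMP (1 ops)
  Iteration 4: CMP (1 ops)
Total: 4 iterations * 1 ops/iter = 4 operations

4


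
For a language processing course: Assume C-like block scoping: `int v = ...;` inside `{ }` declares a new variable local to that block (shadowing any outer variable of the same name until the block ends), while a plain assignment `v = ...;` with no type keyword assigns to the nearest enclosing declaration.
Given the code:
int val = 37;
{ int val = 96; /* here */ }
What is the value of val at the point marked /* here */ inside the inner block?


Analyzing scoping rules:
Outer scope: declares val = 37
Inner block: 'int val = 96;' declares a NEW val that shadows the outer one
Inside the block the inner declaration is in scope -> 96
Result: 96

96


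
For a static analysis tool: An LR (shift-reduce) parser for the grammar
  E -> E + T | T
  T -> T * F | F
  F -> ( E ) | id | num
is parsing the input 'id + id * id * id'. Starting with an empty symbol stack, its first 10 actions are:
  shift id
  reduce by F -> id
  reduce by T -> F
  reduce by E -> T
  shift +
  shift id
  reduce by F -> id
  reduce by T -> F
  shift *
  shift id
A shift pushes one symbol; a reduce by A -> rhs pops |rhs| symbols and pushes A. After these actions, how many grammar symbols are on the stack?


Tracking the symbol stack through each action:
  Action 1: shift 'id' : push -> stack = [id] (size 1)
  Action 2: reduce by F -> id : pop 1, push F -> stack = [F] (size 1)
  Action 3: reduce by T -> F : pop 1, push T -> stack = [T] (size 1)
  Action 4: reduce by E -> T : pop 1, push E -> stack = [E] (size 1)
  Action 5: shift '+' : push -> stack = [E, +] (size 2)
  Action 6: shift 'id' : push -> stack = [E, +, id] (size 3)
  Action 7: reduce by F -> id : pop 1, push F -> stack = [E, +, F] (size 3)
  Action 8: reduce by T -> F : pop 1, push T -> stack = [E, +, T] (size 3)
  Action 9: shift '*' : push -> stack = [E, +, T, *] (size 4)
  Action 10: shift 'id' : push -> stack = [E, +, T, *, id] (size 5)
Final stack size: 5

5


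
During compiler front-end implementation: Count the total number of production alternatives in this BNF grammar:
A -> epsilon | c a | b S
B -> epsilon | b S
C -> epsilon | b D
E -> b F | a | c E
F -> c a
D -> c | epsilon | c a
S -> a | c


Counting alternatives per rule:
  A: 3 alternative(s)
  B: 2 alternative(s)
  C: 2 alternative(s)
  E: 3 alternative(s)
  F: 1 alternative(s)
  D: 3 alternative(s)
  S: 2 alternative(s)
Sum: 3 + 2 + 2 + 3 + 1 + 3 + 2 = 16

16


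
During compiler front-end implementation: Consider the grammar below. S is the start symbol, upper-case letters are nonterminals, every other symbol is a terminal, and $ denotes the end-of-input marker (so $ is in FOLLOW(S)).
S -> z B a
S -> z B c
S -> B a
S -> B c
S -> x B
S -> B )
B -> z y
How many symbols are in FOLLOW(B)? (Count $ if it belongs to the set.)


S is the start symbol and does not occur in any rule body, so FOLLOW(S) = {$}.
Examining every occurrence of B in a rule body:
  S -> z B a : B is followed by terminal 'a' -> add 'a'
  S -> z B c : B is followed by terminal 'c' -> add 'c'
  S -> B a : B is followed by terminal 'a' -> add 'a' (already in the set)
  S -> B c : B is followed by terminal 'c' -> add 'c' (already in the set)
  S -> x B : B is at the right end -> add FOLLOW(S) = {$}
  S -> B ) : B is followed by terminal ')' -> add ')'
  B -> z y : B does not occur in the body -> contributes nothing
FOLLOW(B) = {), a, c, $}
Count: 4

4


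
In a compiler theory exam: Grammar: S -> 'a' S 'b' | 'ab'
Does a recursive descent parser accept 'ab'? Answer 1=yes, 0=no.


Grammar accepts strings of the form a^n b^n (n >= 1)
Word: 'ab'
Counting: 1 a's and 1 b's
Check: 1 == 1? Yes
Derivation (S -> aSb applied 0 time(s), then S -> ab): S => ab
Accepted

1


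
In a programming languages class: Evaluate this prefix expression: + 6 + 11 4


Parsing prefix expression: + 6 + 11 4
Step 1: Innermost operation '+ 11 4'
  11 + 4 = 15
Step 2: Outer operation '+ 6 [15]'
  6 + 15 = 21

21


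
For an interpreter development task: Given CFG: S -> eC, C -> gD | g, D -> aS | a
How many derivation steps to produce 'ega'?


Grammar: S -> eC, C -> gD | g, D -> aS | a
Deriving 'ega':
Step 1: S -> eC => eC
Step 2: C -> gD => egD
Step 3: D -> a => ega
Total derivation steps: 3

3


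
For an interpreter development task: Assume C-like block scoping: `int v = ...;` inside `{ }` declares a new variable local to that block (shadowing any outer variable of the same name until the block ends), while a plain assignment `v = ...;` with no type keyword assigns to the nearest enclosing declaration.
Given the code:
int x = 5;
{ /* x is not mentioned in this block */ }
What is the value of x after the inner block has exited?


Analyzing scoping rules:
Outer scope: declares x = 5
Inner block: x is neither redeclared nor assigned -> unchanged
After the block -> 5
Result: 5

5


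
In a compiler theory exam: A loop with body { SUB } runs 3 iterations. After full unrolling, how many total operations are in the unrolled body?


Loop body operations: SUB (1 op per iteration)
Unrolling 3 iterations:
  Iteration 1: SUB (1 ops)
  Iteration 2: SUB (1 ops)
  Iteration 3: SUB (1 ops)
Total: 3 iterations * 1 ops/iter = 3 operations

3


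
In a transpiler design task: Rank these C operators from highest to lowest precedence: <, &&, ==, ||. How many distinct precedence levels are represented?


Looking up precedence for each operator:
  < -> precedence 4
  && -> precedence 2
  == -> precedence 3
  || -> precedence 1
Sorted highest to lowest: <, ==, &&, ||
Distinct precedence values: [4, 3, 2, 1]
Number of distinct levels: 4

4


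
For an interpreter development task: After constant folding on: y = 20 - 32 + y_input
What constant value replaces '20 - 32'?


Identifying constant sub-expression:
  Original: y = 20 - 32 + y_input
  20 and 32 are both compile-time constants
  Evaluating: 20 - 32 = -12
  After folding: y = -12 + y_input

-12


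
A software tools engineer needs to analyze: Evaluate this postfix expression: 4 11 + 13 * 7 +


Processing tokens left to right:
Push 4, Push 11
Pop 4 and 11, compute 4 + 11 = 15, push 15
Push 13
Pop 15 and 13, compute 15 * 13 = 195, push 195
Push 7
Pop 195 and 7, compute 195 + 7 = 202, push 202
Stack result: 202

202


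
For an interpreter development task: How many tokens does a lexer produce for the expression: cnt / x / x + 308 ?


Scanning 'cnt / x / x + 308'
Token 1: 'cnt' -> identifier
Token 2: '/' -> operator
Token 3: 'x' -> identifier
Token 4: '/' -> operator
Token 5: 'x' -> identifier
Token 6: '+' -> operator
Token 7: '308' -> integer_literal
Total tokens: 7

7


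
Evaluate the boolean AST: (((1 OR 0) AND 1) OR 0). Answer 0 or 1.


Step 1: Evaluate inner node
  1 OR 0 = 1
Step 2: Evaluate next node
  1 AND 1 = 1
Step 3: Evaluate root node
  1 OR 0 = 1

1


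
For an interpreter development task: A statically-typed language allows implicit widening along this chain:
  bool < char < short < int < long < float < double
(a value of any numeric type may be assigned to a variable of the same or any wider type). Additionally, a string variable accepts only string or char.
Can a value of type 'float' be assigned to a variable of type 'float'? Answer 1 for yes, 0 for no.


Target variable type: float
Source value type: float
Numeric ranks: float=5, float=5
Widening allowed iff rank(source) <= rank(target): 5 <= 5? Yes
Result: 1

1


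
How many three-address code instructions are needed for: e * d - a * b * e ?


Expression: e * d - a * b * e
Generating three-address code (respecting * over +/- precedence):
  Instruction 1: t1 = e * d
  Instruction 2: t2 = a * b
  Instruction 3: t3 = t2 * e
  Instruction 4: t4 = t1 - t3
Total instructions: 4

4


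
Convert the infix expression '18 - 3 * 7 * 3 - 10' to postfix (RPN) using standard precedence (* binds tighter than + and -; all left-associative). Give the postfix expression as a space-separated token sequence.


Applying the shunting-yard algorithm:
  Operand 18 -> output
  Push '-' onto operator stack -> op-stack: [-]
  Operand 3 -> output
  Push '*' onto operator stack -> op-stack: [-, *]
  Operand 7 -> output
  See '*' (prec 2); top '*' (prec 2) >= it -> pop '*' to output
  Push '*' onto operator stack -> op-stack: [-, *]
  Operand 3 -> output
  See '-' (prec 1); top '*' (prec 2) >= it -> pop '*' to output
  See '-' (prec 1); top '-' (prec 1) >= it -> pop '-' to output
  Push '-' onto operator stack -> op-stack: [-]
  Operand 10 -> output
  End of input: pop '-' to output
Postfix result: 18 3 7 * 3 * - 10 -

18 3 7 * 3 * - 10 -


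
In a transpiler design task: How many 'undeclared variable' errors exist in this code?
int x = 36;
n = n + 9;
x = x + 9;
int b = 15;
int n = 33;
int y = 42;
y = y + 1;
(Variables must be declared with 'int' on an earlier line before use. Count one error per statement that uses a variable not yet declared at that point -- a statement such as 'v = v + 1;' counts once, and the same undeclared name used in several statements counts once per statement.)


Scanning code line by line:
  Line 1: declare 'x' -> declared = ['x']
  Line 2: use 'n' -> ERROR (undeclared)
  Line 3: use 'x' -> OK (declared)
  Line 4: declare 'b' -> declared = ['b', 'x']
  Line 5: declare 'n' -> declared = ['b', 'n', 'x']
  Line 6: declare 'y' -> declared = ['b', 'n', 'x', 'y']
  Line 7: use 'y' -> OK (declared)
Total undeclared variable errors: 1

1


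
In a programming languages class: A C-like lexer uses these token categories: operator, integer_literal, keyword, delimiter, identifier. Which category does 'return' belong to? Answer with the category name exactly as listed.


Token: 'return'
Checking categories:
  identifier: no
  integer_literal: no
  operator: no
  keyword: YES
  delimiter: no
Category: keyword

keyword


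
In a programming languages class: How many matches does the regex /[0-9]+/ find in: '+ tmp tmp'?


Pattern: /[0-9]+/ (int literals)
Input: '+ tmp tmp'
Scanning for matches:
Total matches: 0

0


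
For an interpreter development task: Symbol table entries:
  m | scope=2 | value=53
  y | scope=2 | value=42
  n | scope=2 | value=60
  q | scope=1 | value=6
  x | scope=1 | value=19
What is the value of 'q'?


Searching symbol table for 'q':
  m | scope=2 | value=53
  y | scope=2 | value=42
  n | scope=2 | value=60
  q | scope=1 | value=6 <- MATCH
  x | scope=1 | value=19
Found 'q' at scope 1 with value 6

6


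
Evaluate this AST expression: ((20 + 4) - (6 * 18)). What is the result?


Expression: ((20 + 4) - (6 * 18))
Evaluating step by step:
  20 + 4 = 24
  6 * 18 = 108
  24 - 108 = -84
Result: -84

-84


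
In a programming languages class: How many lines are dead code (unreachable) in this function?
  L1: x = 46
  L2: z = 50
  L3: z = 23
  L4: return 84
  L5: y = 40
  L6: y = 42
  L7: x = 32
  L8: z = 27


Analyzing control flow:
  L1: reachable (before return)
  L2: reachable (before return)
  L3: reachable (before return)
  L4: reachable (return statement)
  L5: DEAD (after return at L4)
  L6: DEAD (after return at L4)
  L7: DEAD (after return at L4)
  L8: DEAD (after return at L4)
Return at L4, total lines = 8
Dead lines: L5 through L8
Count: 4

4


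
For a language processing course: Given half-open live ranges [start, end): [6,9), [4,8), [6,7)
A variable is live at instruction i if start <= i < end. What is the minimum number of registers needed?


Live ranges:
  Var0: [6, 9)
  Var1: [4, 8)
  Var2: [6, 7)
Sweep-line events (position, delta, active):
  pos=4 start -> active=1
  pos=6 start -> active=2
  pos=6 start -> active=3
  pos=7 end -> active=2
  pos=8 end -> active=1
  pos=9 end -> active=0
Maximum simultaneous active: 3
Minimum registers needed: 3

3


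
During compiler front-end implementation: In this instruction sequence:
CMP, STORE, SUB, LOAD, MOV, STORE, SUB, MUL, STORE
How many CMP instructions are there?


Scanning instruction sequence for CMP:
  Position 1: CMP <- MATCH
  Position 2: STORE
  Position 3: SUB
  Position 4: LOAD
  Position 5: MOV
  Position 6: STORE
  Position 7: SUB
  Position 8: MUL
  Position 9: STORE
Matches at positions: [1]
Total CMP count: 1

1


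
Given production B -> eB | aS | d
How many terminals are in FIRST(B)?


Production: B -> eB | aS | d
Examining each alternative for leading terminals:
  B -> eB : first terminal = 'e'
  B -> aS : first terminal = 'a'
  B -> d : first terminal = 'd'
FIRST(B) = {a, d, e}
Count: 3

3


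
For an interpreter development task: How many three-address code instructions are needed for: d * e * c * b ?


Expression: d * e * c * b
Generating three-address code (respecting * over +/- precedence):
  Instruction 1: t1 = d * e
  Instruction 2: t2 = t1 * c
  Instruction 3: t3 = t2 * b
Total instructions: 3

3


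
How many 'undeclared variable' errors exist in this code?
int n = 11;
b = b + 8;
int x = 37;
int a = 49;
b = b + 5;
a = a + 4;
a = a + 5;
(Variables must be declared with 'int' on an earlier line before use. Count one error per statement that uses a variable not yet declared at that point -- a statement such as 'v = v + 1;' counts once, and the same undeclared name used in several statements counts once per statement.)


Scanning code line by line:
  Line 1: declare 'n' -> declared = ['n']
  Line 2: use 'b' -> ERROR (undeclared)
  Line 3: declare 'x' -> declared = ['n', 'x']
  Line 4: declare 'a' -> declared = ['a', 'n', 'x']
  Line 5: use 'b' -> ERROR (undeclared)
  Line 6: use 'a' -> OK (declared)
  Line 7: use 'a' -> OK (declared)
Total undeclared variable errors: 2

2


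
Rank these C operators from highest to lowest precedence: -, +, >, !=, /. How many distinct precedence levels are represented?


Looking up precedence for each operator:
  - -> precedence 5
  + -> precedence 5
  > -> precedence 4
  != -> precedence 3
  / -> precedence 6
Sorted highest to lowest: /, -, +, >, !=
Distinct precedence values: [6, 5, 4, 3]
Number of distinct levels: 4

4


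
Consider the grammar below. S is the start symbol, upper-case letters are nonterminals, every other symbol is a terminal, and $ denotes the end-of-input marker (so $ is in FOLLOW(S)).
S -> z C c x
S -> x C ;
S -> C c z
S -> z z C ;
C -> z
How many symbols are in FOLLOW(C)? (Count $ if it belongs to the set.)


S is the start symbol and does not occur in any rule body, so FOLLOW(S) = {$}.
Examining every occurrence of C in a rule body:
  S -> z C c x : C is followed by terminal 'c' -> add 'c'
  S -> x C ; : C is followed by terminal ';' -> add ';'
  S -> C c z : C is followed by terminal 'c' -> add 'c' (already in the set)
  S -> z z C ; : C is followed by terminal ';' -> add ';' (already in the set)
  C -> z : C does not occur in the body -> contributes nothing
FOLLOW(C) = {;, c}
Count: 2

2


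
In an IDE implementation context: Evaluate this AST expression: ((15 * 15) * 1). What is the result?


Expression: ((15 * 15) * 1)
Evaluating step by step:
  15 * 15 = 225
  225 * 1 = 225
Result: 225

225


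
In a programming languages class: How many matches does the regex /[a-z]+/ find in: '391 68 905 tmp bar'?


Pattern: /[a-z]+/ (identifiers)
Input: '391 68 905 tmp bar'
Scanning for matches:
  Match 1: 'tmp'
  Match 2: 'bar'
Total matches: 2

2


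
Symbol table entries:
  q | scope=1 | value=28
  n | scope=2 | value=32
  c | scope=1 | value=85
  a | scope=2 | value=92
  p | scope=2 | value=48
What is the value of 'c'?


Searching symbol table for 'c':
  q | scope=1 | value=28
  n | scope=2 | value=32
  c | scope=1 | value=85 <- MATCH
  a | scope=2 | value=92
  p | scope=2 | value=48
Found 'c' at scope 1 with value 85

85


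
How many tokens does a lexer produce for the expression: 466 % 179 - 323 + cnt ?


Scanning '466 % 179 - 323 + cnt'
Token 1: '466' -> integer_literal
Token 2: '%' -> operator
Token 3: '179' -> integer_literal
Token 4: '-' -> operator
Token 5: '323' -> integer_literal
Token 6: '+' -> operator
Token 7: 'cnt' -> identifier
Total tokens: 7

7


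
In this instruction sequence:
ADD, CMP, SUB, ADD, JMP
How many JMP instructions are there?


Scanning instruction sequence for JMP:
  Position 1: ADD
  Position 2: CMP
  Position 3: SUB
  Position 4: ADD
  Position 5: JMP <- MATCH
Matches at positions: [5]
Total JMP count: 1

1


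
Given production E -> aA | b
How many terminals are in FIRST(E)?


Production: E -> aA | b
Examining each alternative for leading terminals:
  E -> aA : first terminal = 'a'
  E -> b : first terminal = 'b'
FIRST(E) = {a, b}
Count: 2

2


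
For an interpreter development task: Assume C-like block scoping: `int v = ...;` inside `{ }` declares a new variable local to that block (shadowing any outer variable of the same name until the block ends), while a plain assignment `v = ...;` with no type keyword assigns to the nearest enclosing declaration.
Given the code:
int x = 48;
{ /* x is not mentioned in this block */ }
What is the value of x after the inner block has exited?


Analyzing scoping rules:
Outer scope: declares x = 48
Inner block: x is neither redeclared nor assigned -> unchanged
After the block -> 48
Result: 48

48


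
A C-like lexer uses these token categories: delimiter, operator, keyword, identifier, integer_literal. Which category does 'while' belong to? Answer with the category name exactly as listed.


Token: 'while'
Checking categories:
  identifier: no
  integer_literal: no
  operator: no
  keyword: YES
  delimiter: no
Category: keyword

keyword


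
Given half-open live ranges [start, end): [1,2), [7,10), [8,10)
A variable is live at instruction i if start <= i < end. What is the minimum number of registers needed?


Live ranges:
  Var0: [1, 2)
  Var1: [7, 10)
  Var2: [8, 10)
Sweep-line events (position, delta, active):
  pos=1 start -> active=1
  pos=2 end -> active=0
  pos=7 start -> active=1
  pos=8 start -> active=2
  pos=10 end -> active=1
  pos=10 end -> active=0
Maximum simultaneous active: 2
Minimum registers needed: 2

2


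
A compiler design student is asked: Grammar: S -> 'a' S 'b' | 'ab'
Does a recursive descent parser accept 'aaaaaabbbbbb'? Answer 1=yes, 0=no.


Grammar accepts strings of the form a^n b^n (n >= 1)
Word: 'aaaaaabbbbbb'
Counting: 6 a's and 6 b's
Check: 6 == 6? Yes
Derivation (S -> aSb applied 5 time(s), then S -> ab): S => aSb => aaSbb => aaaSbbb => aaaaSbbbb => aaaaaSbbbbb => aaaaaabbbbbb
Accepted

1


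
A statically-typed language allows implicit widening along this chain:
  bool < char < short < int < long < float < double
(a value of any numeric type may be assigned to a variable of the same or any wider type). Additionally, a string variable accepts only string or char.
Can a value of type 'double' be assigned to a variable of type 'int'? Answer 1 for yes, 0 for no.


Target variable type: int
Source value type: double
Numeric ranks: double=6, int=3
Widening allowed iff rank(source) <= rank(target): 6 <= 3? No
Result: 0

0


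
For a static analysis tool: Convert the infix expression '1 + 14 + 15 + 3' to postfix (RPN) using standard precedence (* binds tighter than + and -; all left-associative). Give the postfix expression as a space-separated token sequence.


Applying the shunting-yard algorithm:
  Operand 1 -> output
  Push '+' onto operator stack -> op-stack: [+]
  Operand 14 -> output
  See '+' (prec 1); top '+' (prec 1) >= it -> pop '+' to output
  Push '+' onto operator stack -> op-stack: [+]
  Operand 15 -> output
  See '+' (prec 1); top '+' (prec 1) >= it -> pop '+' to output
  Push '+' onto operator stack -> op-stack: [+]
  Operand 3 -> output
  End of input: pop '+' to output
Postfix result: 1 14 + 15 + 3 +

1 14 + 15 + 3 +
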